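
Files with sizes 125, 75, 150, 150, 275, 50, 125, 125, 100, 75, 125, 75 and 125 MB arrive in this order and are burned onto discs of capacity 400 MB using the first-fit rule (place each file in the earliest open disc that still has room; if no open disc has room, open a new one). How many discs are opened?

  125 → disc 1 (new)  [load 125/400]
  75 → disc 1  [load 200/400]
  150 → disc 1  [load 350/400]
  150 → disc 2 (new)  [load 150/400]
  275 → disc 3 (new)  [load 275/400]
  50 → disc 1  [load 400/400]
  125 → disc 2  [load 275/400]
  125 → disc 2  [load 400/400]
  100 → disc 3  [load 375/400]
  75 → disc 4 (new)  [load 75/400]
  125 → disc 4  [load 200/400]
  75 → disc 4  [load 275/400]
  125 → disc 4  [load 400/400]
4 discs opened.

4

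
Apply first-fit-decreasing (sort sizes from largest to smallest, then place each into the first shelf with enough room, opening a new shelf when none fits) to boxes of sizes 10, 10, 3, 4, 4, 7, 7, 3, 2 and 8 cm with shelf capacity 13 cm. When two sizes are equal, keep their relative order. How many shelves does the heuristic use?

5

Sorted descending: 10, 10, 8, 7, 7, 4, 4, 3, 3, 2.
  10 → shelf 1 (new)  [load 10/13]
  10 → shelf 2 (new)  [load 10/13]
  8 → shelf 3 (new)  [load 8/13]
  7 → shelf 4 (new)  [load 7/13]
  7 → shelf 5 (new)  [load 7/13]
  4 → shelf 3  [load 12/13]
  4 → shelf 4  [load 11/13]
  3 → shelf 1  [load 13/13]
  3 → shelf 2  [load 13/13]
  2 → shelf 4  [load 13/13]
5 shelves opened.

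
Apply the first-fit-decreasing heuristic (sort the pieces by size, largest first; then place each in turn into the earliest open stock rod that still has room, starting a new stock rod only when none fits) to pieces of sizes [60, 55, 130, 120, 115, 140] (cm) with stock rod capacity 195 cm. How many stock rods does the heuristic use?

Sorted descending: 140, 130, 120, 115, 60, 55.
  140 → stock rod 1 (new)  [load 140/195]
  130 → stock rod 2 (new)  [load 130/195]
  120 → stock rod 3 (new)  [load 120/195]
  115 → stock rod 4 (new)  [load 115/195]
  60 → stock rod 2  [load 190/195]
  55 → stock rod 1  [load 195/195]
4 stock rods opened.

4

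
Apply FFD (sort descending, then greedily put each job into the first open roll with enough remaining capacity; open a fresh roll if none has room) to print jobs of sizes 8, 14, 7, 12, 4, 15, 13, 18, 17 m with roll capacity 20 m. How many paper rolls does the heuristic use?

Sorted descending: 18, 17, 15, 14, 13, 12, 8, 7, 4.
  18 → roll 1 (new)  [load 18/20]
  17 → roll 2 (new)  [load 17/20]
  15 → roll 3 (new)  [load 15/20]
  14 → roll 4 (new)  [load 14/20]
  13 → roll 5 (new)  [load 13/20]
  12 → roll 6 (new)  [load 12/20]
  8 → roll 6  [load 20/20]
  7 → roll 5  [load 20/20]
  4 → roll 3  [load 19/20]
6 paper rolls opened.

6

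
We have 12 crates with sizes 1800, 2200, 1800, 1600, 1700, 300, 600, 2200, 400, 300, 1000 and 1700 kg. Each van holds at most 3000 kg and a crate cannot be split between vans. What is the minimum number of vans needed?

7

Total = 2200 + 2200 + 1800 + 1800 + 1700 + 1700 + 1600 + 1000 + 600 + 400 + 300 + 300 = 15600 kg.
Lower bound: ⌈15600/3000⌉ = 6 vans.
Also, 7 crates each exceed 1500 kg, and no two of those can share a van, so at least 7 vans are needed.
A packing using 7 vans:
  van 1: 2200 + 600 = 2800
  van 2: 2200 + 400 + 300 = 2900
  van 3: 1800 + 1000 = 2800
  van 4: 1800 + 300 = 2100
  van 5: 1700 = 1700
  van 6: 1700 = 1700
  van 7: 1600 = 1600
This matches the lower bound, so 7 is optimal.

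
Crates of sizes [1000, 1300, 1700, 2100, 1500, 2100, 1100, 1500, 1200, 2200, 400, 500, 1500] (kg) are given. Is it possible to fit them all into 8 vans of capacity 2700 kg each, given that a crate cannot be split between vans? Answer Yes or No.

A valid assignment using 8 vans:
  van 1: 2200 + 500 = 2700
  van 2: 2100 + 400 = 2500
  van 3: 2100 = 2100
  van 4: 1700 + 1000 = 2700
  van 5: 1500 + 1200 = 2700
  van 6: 1500 + 1100 = 2600
  van 7: 1500 = 1500
  van 8: 1300 = 1300
Every load is within 2700 kg, so 8 vans suffice.

Yes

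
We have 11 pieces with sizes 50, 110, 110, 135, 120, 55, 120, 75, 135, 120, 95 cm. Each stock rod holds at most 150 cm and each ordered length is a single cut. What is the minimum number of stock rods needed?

9

Total = 135 + 135 + 120 + 120 + 120 + 110 + 110 + 95 + 75 + 55 + 50 = 1125 cm.
Lower bound: ⌈1125/150⌉ = 8 stock rods.
A packing using 9 stock rods:
  stock rod 1: 135 = 135
  stock rod 2: 135 = 135
  stock rod 3: 120 = 120
  stock rod 4: 120 = 120
  stock rod 5: 120 = 120
  stock rod 6: 110 = 110
  stock rod 7: 110 = 110
  stock rod 8: 95 + 55 = 150
  stock rod 9: 75 + 50 = 125
No arrangement into 8 stock rods stays within capacity, so 9 is optimal.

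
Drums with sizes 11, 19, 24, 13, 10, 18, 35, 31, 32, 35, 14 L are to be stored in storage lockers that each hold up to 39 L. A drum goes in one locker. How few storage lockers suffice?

Total = 35 + 35 + 32 + 31 + 24 + 19 + 18 + 14 + 13 + 11 + 10 = 242 L.
Lower bound: ⌈242/39⌉ = 7 storage lockers.
A packing using 7 storage lockers:
  locker 1: 35 = 35
  locker 2: 35 = 35
  locker 3: 32 = 32
  locker 4: 31 = 31
  locker 5: 24 + 14 = 38
  locker 6: 19 + 18 = 37
  locker 7: 13 + 11 + 10 = 34
This matches the lower bound, so 7 is optimal.

7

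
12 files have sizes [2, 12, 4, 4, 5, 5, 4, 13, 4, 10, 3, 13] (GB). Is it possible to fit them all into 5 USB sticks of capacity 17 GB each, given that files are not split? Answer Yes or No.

A valid assignment using 5 USB sticks:
  USB stick 1: 13 + 4 = 17
  USB stick 2: 13 + 4 = 17
  USB stick 3: 12 + 5 = 17
  USB stick 4: 10 + 5 + 2 = 17
  USB stick 5: 4 + 4 + 3 = 11
Every load is within 17 GB, so 5 USB sticks suffice.

Yes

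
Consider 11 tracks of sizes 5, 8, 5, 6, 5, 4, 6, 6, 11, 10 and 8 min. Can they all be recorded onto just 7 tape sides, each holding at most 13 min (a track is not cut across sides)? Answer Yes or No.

A valid assignment using 7 tape sides:
  side 1: 11 = 11
  side 2: 10 = 10
  side 3: 8 + 5 = 13
  side 4: 8 + 5 = 13
  side 5: 6 + 6 = 12
  side 6: 6 + 5 = 11
  side 7: 4 = 4
Every load is within 13 min, so 7 tape sides suffice.

Yes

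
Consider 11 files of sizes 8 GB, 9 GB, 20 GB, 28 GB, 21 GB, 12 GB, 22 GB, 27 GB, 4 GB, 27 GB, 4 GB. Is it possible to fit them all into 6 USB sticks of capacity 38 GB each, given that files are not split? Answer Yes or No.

A valid assignment using 6 USB sticks:
  USB stick 1: 28 + 9 = 37
  USB stick 2: 27 + 8 = 35
  USB stick 3: 27 + 4 + 4 = 35
  USB stick 4: 22 + 12 = 34
  USB stick 5: 21 = 21
  USB stick 6: 20 = 20
Every load is within 38 GB, so 6 USB sticks suffice.

Yes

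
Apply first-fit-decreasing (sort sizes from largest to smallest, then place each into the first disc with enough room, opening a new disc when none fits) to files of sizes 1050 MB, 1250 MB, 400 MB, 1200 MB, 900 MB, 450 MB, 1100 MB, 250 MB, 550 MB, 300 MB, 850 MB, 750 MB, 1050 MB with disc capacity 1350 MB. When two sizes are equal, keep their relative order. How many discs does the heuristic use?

Sorted descending: 1250, 1200, 1100, 1050, 1050, 900, 850, 750, 550, 450, 400, 300, 250.
  1250 → disc 1 (new)  [load 1250/1350]
  1200 → disc 2 (new)  [load 1200/1350]
  1100 → disc 3 (new)  [load 1100/1350]
  1050 → disc 4 (new)  [load 1050/1350]
  1050 → disc 5 (new)  [load 1050/1350]
  900 → disc 6 (new)  [load 900/1350]
  850 → disc 7 (new)  [load 850/1350]
  750 → disc 8 (new)  [load 750/1350]
  550 → disc 8  [load 1300/1350]
  450 → disc 6  [load 1350/1350]
  400 → disc 7  [load 1250/1350]
  300 → disc 4  [load 1350/1350]
  250 → disc 3  [load 1350/1350]
8 discs opened.

8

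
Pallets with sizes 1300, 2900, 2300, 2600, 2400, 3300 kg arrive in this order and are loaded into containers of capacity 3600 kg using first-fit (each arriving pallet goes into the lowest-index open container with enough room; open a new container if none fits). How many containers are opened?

5

  1300 → container 1 (new)  [load 1300/3600]
  2900 → container 2 (new)  [load 2900/3600]
  2300 → container 1  [load 3600/3600]
  2600 → container 3 (new)  [load 2600/3600]
  2400 → container 4 (new)  [load 2400/3600]
  3300 → container 5 (new)  [load 3300/3600]
5 containers opened.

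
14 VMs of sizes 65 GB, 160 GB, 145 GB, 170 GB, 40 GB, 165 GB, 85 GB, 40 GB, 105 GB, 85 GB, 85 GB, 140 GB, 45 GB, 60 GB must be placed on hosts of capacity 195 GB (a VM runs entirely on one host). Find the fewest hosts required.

8

Total = 170 + 165 + 160 + 145 + 140 + 105 + 85 + 85 + 85 + 65 + 60 + 45 + 40 + 40 = 1390 GB.
Lower bound: ⌈1390/195⌉ = 8 hosts.
A packing using 8 hosts:
  host 1: 170 = 170
  host 2: 165 = 165
  host 3: 160 = 160
  host 4: 145 + 45 = 190
  host 5: 140 + 40 = 180
  host 6: 105 + 85 = 190
  host 7: 85 + 85 = 170
  host 8: 65 + 60 + 40 = 165
This matches the lower bound, so 8 is optimal.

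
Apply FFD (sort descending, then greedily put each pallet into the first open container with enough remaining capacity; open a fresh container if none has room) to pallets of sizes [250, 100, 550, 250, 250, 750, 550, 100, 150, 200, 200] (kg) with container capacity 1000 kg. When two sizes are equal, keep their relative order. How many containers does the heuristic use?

4

Sorted descending: 750, 550, 550, 250, 250, 250, 200, 200, 150, 100, 100.
  750 → container 1 (new)  [load 750/1000]
  550 → container 2 (new)  [load 550/1000]
  550 → container 3 (new)  [load 550/1000]
  250 → container 1  [load 1000/1000]
  250 → container 2  [load 800/1000]
  250 → container 3  [load 800/1000]
  200 → container 2  [load 1000/1000]
  200 → container 3  [load 1000/1000]
  150 → container 4 (new)  [load 150/1000]
  100 → container 4  [load 250/1000]
  100 → container 4  [load 350/1000]
4 containers opened.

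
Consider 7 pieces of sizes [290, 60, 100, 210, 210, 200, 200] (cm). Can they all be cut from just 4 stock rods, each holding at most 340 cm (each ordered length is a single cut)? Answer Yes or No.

Total = 1270 cm; ⌈1270/340⌉ = 4.
5 pieces each exceed half the capacity and cannot share a stock rod, forcing at least 5 stock rods.
At least 5 stock rods are required, but only 4 are allowed.

No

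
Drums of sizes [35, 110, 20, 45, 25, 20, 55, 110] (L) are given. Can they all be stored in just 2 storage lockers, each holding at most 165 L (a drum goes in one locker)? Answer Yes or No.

No

Total = 420 L; ⌈420/165⌉ = 3.
At least 3 storage lockers are required, but only 2 are allowed.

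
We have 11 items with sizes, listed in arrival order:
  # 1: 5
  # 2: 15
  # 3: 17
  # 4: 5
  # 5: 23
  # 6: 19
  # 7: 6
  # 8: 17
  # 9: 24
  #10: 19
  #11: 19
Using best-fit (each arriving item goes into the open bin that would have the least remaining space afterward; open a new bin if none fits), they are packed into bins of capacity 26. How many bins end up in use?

  5 → bin 1 (new)  [load 5/26]
  15 → bin 1  [load 20/26]
  17 → bin 2 (new)  [load 17/26]
  5 → bin 1  [load 25/26]
  23 → bin 3 (new)  [load 23/26]
  19 → bin 4 (new)  [load 19/26]
  6 → bin 4  [load 25/26]
  17 → bin 5 (new)  [load 17/26]
  24 → bin 6 (new)  [load 24/26]
  19 → bin 7 (new)  [load 19/26]
  19 → bin 8 (new)  [load 19/26]
8 bins opened.

8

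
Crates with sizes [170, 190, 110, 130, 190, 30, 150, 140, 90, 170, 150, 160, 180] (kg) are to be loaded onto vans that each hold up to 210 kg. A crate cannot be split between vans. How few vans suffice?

11

Total = 190 + 190 + 180 + 170 + 170 + 160 + 150 + 150 + 140 + 130 + 110 + 90 + 30 = 1860 kg.
Lower bound: ⌈1860/210⌉ = 9 vans.
Also, 11 crates each exceed 105 kg, and no two of those can share a van, so at least 11 vans are needed.
A packing using 11 vans:
  van 1: 190 = 190
  van 2: 190 = 190
  van 3: 180 + 30 = 210
  van 4: 170 = 170
  van 5: 170 = 170
  van 6: 160 = 160
  van 7: 150 = 150
  van 8: 150 = 150
  van 9: 140 = 140
  van 10: 130 = 130
  van 11: 110 + 90 = 200
This matches the lower bound, so 11 is optimal.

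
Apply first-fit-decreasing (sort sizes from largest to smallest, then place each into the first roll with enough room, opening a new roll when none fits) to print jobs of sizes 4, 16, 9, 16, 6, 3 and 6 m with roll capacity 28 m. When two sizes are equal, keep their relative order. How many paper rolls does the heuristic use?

Sorted descending: 16, 16, 9, 6, 6, 4, 3.
  16 → roll 1 (new)  [load 16/28]
  16 → roll 2 (new)  [load 16/28]
  9 → roll 1  [load 25/28]
  6 → roll 2  [load 22/28]
  6 → roll 2  [load 28/28]
  4 → roll 3 (new)  [load 4/28]
  3 → roll 1  [load 28/28]
3 paper rolls opened.

3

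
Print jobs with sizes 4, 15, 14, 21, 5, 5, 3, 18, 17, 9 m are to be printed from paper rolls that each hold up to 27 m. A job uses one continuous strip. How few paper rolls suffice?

Total = 21 + 18 + 17 + 15 + 14 + 9 + 5 + 5 + 4 + 3 = 111 m.
Lower bound: ⌈111/27⌉ = 5 paper rolls.
A packing using 5 paper rolls:
  roll 1: 21 + 5 = 26
  roll 2: 18 + 9 = 27
  roll 3: 17 + 5 + 4 = 26
  roll 4: 15 + 3 = 18
  roll 5: 14 = 14
This matches the lower bound, so 5 is optimal.

5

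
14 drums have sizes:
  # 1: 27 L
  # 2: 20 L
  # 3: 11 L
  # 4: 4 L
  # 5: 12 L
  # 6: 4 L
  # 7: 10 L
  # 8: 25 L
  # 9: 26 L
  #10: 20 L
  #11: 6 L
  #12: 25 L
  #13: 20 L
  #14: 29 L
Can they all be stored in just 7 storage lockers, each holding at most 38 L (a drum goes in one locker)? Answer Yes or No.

Total = 239 L; ⌈239/38⌉ = 7.
8 drums each exceed half the capacity and cannot share a locker, forcing at least 8 storage lockers.
At least 8 storage lockers are required, but only 7 are allowed.

No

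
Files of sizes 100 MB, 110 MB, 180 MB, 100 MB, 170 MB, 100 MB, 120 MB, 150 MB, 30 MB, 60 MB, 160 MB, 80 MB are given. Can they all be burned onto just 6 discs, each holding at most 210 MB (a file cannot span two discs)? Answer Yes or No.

Total = 1360 MB; ⌈1360/210⌉ = 7.
At least 7 discs are required, but only 6 are allowed.

No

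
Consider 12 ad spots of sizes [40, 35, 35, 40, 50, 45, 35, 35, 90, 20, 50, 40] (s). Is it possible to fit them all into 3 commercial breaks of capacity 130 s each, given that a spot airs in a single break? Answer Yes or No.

No

Total = 515 s; ⌈515/130⌉ = 4.
At least 4 commercial breaks are required, but only 3 are allowed.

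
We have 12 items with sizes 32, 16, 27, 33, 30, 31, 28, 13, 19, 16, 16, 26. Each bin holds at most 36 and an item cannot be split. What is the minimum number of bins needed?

10

Total = 33 + 32 + 31 + 30 + 28 + 27 + 26 + 19 + 16 + 16 + 16 + 13 = 287.
Lower bound: ⌈287/36⌉ = 8 bins.
A packing using 10 bins:
  bin 1: 33 = 33
  bin 2: 32 = 32
  bin 3: 31 = 31
  bin 4: 30 = 30
  bin 5: 28 = 28
  bin 6: 27 = 27
  bin 7: 26 = 26
  bin 8: 19 + 16 = 35
  bin 9: 16 + 16 = 32
  bin 10: 13 = 13
No arrangement into 9 bins stays within capacity, so 10 is optimal.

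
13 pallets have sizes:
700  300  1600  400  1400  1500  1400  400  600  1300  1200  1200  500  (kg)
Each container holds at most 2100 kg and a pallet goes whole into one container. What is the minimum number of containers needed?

7

Total = 1600 + 1500 + 1400 + 1400 + 1300 + 1200 + 1200 + 700 + 600 + 500 + 400 + 400 + 300 = 12500 kg.
Lower bound: ⌈12500/2100⌉ = 6 containers.
Also, 7 pallets each exceed 1050 kg, and no two of those can share a container, so at least 7 containers are needed.
A packing using 7 containers:
  container 1: 1600 + 500 = 2100
  container 2: 1500 + 600 = 2100
  container 3: 1400 + 700 = 2100
  container 4: 1400 + 400 + 300 = 2100
  container 5: 1300 + 400 = 1700
  container 6: 1200 = 1200
  container 7: 1200 = 1200
This matches the lower bound, so 7 is optimal.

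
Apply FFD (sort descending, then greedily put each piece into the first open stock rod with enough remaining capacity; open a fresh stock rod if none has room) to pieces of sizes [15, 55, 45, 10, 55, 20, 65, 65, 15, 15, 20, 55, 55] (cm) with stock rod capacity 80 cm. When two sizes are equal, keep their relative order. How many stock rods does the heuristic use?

7

Sorted descending: 65, 65, 55, 55, 55, 55, 45, 20, 20, 15, 15, 15, 10.
  65 → stock rod 1 (new)  [load 65/80]
  65 → stock rod 2 (new)  [load 65/80]
  55 → stock rod 3 (new)  [load 55/80]
  55 → stock rod 4 (new)  [load 55/80]
  55 → stock rod 5 (new)  [load 55/80]
  55 → stock rod 6 (new)  [load 55/80]
  45 → stock rod 7 (new)  [load 45/80]
  20 → stock rod 3  [load 75/80]
  20 → stock rod 4  [load 75/80]
  15 → stock rod 1  [load 80/80]
  15 → stock rod 2  [load 80/80]
  15 → stock rod 5  [load 70/80]
  10 → stock rod 5  [load 80/80]
7 stock rods opened.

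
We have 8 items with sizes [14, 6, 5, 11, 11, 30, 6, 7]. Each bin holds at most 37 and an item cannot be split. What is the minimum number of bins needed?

3

Total = 30 + 14 + 11 + 11 + 7 + 6 + 6 + 5 = 90.
Lower bound: ⌈90/37⌉ = 3 bins.
A packing using 3 bins:
  bin 1: 30 + 7 = 37
  bin 2: 14 + 11 + 11 = 36
  bin 3: 6 + 6 + 5 = 17
This matches the lower bound, so 3 is optimal.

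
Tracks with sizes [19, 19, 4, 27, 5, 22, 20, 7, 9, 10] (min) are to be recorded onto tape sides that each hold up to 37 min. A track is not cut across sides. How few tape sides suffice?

5

Total = 27 + 22 + 20 + 19 + 19 + 10 + 9 + 7 + 5 + 4 = 142 min.
Lower bound: ⌈142/37⌉ = 4 tape sides.
Also, 5 tracks each exceed 37/2 min, and no two of those can share a side, so at least 5 tape sides are needed.
A packing using 5 tape sides:
  side 1: 27 + 10 = 37
  side 2: 22 + 9 + 5 = 36
  side 3: 20 + 7 + 4 = 31
  side 4: 19 = 19
  side 5: 19 = 19
This matches the lower bound, so 5 is optimal.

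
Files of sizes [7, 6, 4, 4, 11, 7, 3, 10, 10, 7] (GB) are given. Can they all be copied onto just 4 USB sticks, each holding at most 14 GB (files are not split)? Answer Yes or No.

No

Total = 69 GB; ⌈69/14⌉ = 5.
At least 5 USB sticks are required, but only 4 are allowed.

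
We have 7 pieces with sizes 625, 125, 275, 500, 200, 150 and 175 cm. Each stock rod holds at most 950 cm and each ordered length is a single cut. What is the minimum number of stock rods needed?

Total = 625 + 500 + 275 + 200 + 175 + 150 + 125 = 2050 cm.
Lower bound: ⌈2050/950⌉ = 3 stock rods.
A packing using 3 stock rods:
  stock rod 1: 625 + 275 = 900
  stock rod 2: 500 + 200 + 175 = 875
  stock rod 3: 150 + 125 = 275
This matches the lower bound, so 3 is optimal.

3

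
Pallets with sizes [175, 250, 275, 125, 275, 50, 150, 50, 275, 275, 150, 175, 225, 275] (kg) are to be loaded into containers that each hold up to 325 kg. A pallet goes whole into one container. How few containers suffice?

Total = 275 + 275 + 275 + 275 + 275 + 250 + 225 + 175 + 175 + 150 + 150 + 125 + 50 + 50 = 2725 kg.
Lower bound: ⌈2725/325⌉ = 9 containers.
A packing using 10 containers:
  container 1: 275 + 50 = 325
  container 2: 275 + 50 = 325
  container 3: 275 = 275
  container 4: 275 = 275
  container 5: 275 = 275
  container 6: 250 = 250
  container 7: 225 = 225
  container 8: 175 + 150 = 325
  container 9: 175 + 150 = 325
  container 10: 125 = 125
No arrangement into 9 containers stays within capacity, so 10 is optimal.

10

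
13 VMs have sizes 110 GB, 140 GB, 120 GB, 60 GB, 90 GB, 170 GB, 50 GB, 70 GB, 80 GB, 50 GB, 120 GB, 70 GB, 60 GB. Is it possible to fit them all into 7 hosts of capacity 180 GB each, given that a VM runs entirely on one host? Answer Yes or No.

A valid assignment using 7 hosts:
  host 1: 170 = 170
  host 2: 140 = 140
  host 3: 120 + 60 = 180
  host 4: 120 + 60 = 180
  host 5: 110 + 70 = 180
  host 6: 90 + 80 = 170
  host 7: 70 + 50 + 50 = 170
Every load is within 180 GB, so 7 hosts suffice.

Yes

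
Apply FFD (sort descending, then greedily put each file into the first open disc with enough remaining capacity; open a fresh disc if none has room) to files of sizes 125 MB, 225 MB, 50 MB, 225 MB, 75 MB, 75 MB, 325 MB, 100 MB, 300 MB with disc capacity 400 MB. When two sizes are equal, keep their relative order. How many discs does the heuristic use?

Sorted descending: 325, 300, 225, 225, 125, 100, 75, 75, 50.
  325 → disc 1 (new)  [load 325/400]
  300 → disc 2 (new)  [load 300/400]
  225 → disc 3 (new)  [load 225/400]
  225 → disc 4 (new)  [load 225/400]
  125 → disc 3  [load 350/400]
  100 → disc 2  [load 400/400]
  75 → disc 1  [load 400/400]
  75 → disc 4  [load 300/400]
  50 → disc 3  [load 400/400]
4 discs opened.

4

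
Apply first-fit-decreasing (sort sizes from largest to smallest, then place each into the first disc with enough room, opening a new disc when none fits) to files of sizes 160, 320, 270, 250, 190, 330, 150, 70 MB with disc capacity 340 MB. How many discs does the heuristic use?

Sorted descending: 330, 320, 270, 250, 190, 160, 150, 70.
  330 → disc 1 (new)  [load 330/340]
  320 → disc 2 (new)  [load 320/340]
  270 → disc 3 (new)  [load 270/340]
  250 → disc 4 (new)  [load 250/340]
  190 → disc 5 (new)  [load 190/340]
  160 → disc 6 (new)  [load 160/340]
  150 → disc 5  [load 340/340]
  70 → disc 3  [load 340/340]
6 discs opened.

6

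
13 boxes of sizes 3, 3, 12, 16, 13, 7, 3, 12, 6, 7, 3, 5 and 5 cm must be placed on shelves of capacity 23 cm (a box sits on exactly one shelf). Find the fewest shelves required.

5

Total = 16 + 13 + 12 + 12 + 7 + 7 + 6 + 5 + 5 + 3 + 3 + 3 + 3 = 95 cm.
Lower bound: ⌈95/23⌉ = 5 shelves.
A packing using 5 shelves:
  shelf 1: 16 + 7 = 23
  shelf 2: 13 + 7 + 3 = 23
  shelf 3: 12 + 6 + 5 = 23
  shelf 4: 12 + 5 + 3 + 3 = 23
  shelf 5: 3 = 3
This matches the lower bound, so 5 is optimal.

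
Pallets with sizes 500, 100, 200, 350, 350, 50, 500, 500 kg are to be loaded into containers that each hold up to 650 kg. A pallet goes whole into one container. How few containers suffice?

Total = 500 + 500 + 500 + 350 + 350 + 200 + 100 + 50 = 2550 kg.
Lower bound: ⌈2550/650⌉ = 4 containers.
Also, 5 pallets each exceed 325 kg, and no two of those can share a container, so at least 5 containers are needed.
A packing using 5 containers:
  container 1: 500 + 100 + 50 = 650
  container 2: 500 = 500
  container 3: 500 = 500
  container 4: 350 + 200 = 550
  container 5: 350 = 350
This matches the lower bound, so 5 is optimal.

5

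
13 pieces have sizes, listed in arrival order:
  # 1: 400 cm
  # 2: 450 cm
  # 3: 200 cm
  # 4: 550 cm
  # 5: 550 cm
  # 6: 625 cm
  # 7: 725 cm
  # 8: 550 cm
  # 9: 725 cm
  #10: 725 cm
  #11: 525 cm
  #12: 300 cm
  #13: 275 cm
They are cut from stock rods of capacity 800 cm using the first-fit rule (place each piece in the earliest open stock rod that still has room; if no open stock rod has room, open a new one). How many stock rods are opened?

  400 → stock rod 1 (new)  [load 400/800]
  450 → stock rod 2 (new)  [load 450/800]
  200 → stock rod 1  [load 600/800]
  550 → stock rod 3 (new)  [load 550/800]
  550 → stock rod 4 (new)  [load 550/800]
  625 → stock rod 5 (new)  [load 625/800]
  725 → stock rod 6 (new)  [load 725/800]
  550 → stock rod 7 (new)  [load 550/800]
  725 → stock rod 8 (new)  [load 725/800]
  725 → stock rod 9 (new)  [load 725/800]
  525 → stock rod 10 (new)  [load 525/800]
  300 → stock rod 2  [load 750/800]
  275 → stock rod 10  [load 800/800]
10 stock rods opened.

10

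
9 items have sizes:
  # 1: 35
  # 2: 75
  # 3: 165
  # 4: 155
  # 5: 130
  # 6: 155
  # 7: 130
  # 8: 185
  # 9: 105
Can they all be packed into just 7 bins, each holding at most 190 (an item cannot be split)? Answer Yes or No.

A valid assignment using 7 bins:
  bin 1: 185 = 185
  bin 2: 165 = 165
  bin 3: 155 + 35 = 190
  bin 4: 155 = 155
  bin 5: 130 = 130
  bin 6: 130 = 130
  bin 7: 105 + 75 = 180
Every load is within 190, so 7 bins suffice.

Yes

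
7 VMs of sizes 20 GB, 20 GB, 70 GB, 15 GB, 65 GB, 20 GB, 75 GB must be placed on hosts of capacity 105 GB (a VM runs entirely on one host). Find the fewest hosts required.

3

Total = 75 + 70 + 65 + 20 + 20 + 20 + 15 = 285 GB.
Lower bound: ⌈285/105⌉ = 3 hosts.
A packing using 3 hosts:
  host 1: 75 + 20 = 95
  host 2: 70 + 20 + 15 = 105
  host 3: 65 + 20 = 85
This matches the lower bound, so 3 is optimal.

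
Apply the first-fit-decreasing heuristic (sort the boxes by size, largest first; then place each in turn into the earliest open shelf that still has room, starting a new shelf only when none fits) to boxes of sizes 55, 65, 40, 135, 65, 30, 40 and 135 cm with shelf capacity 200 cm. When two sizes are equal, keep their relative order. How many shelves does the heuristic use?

3

Sorted descending: 135, 135, 65, 65, 55, 40, 40, 30.
  135 → shelf 1 (new)  [load 135/200]
  135 → shelf 2 (new)  [load 135/200]
  65 → shelf 1  [load 200/200]
  65 → shelf 2  [load 200/200]
  55 → shelf 3 (new)  [load 55/200]
  40 → shelf 3  [load 95/200]
  40 → shelf 3  [load 135/200]
  30 → shelf 3  [load 165/200]
3 shelves opened.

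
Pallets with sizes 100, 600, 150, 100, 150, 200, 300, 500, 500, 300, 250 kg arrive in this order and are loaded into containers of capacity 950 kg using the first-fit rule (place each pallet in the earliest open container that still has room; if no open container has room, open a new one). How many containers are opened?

4

  100 → container 1 (new)  [load 100/950]
  600 → container 1  [load 700/950]
  150 → container 1  [load 850/950]
  100 → container 1  [load 950/950]
  150 → container 2 (new)  [load 150/950]
  200 → container 2  [load 350/950]
  300 → container 2  [load 650/950]
  500 → container 3 (new)  [load 500/950]
  500 → container 4 (new)  [load 500/950]
  300 → container 2  [load 950/950]
  250 → container 3  [load 750/950]
4 containers opened.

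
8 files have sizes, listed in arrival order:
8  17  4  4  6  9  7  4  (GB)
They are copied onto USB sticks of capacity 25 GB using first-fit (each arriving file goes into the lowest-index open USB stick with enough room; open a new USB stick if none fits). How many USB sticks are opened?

  8 → USB stick 1 (new)  [load 8/25]
  17 → USB stick 1  [load 25/25]
  4 → USB stick 2 (new)  [load 4/25]
  4 → USB stick 2  [load 8/25]
  6 → USB stick 2  [load 14/25]
  9 → USB stick 2  [load 23/25]
  7 → USB stick 3 (new)  [load 7/25]
  4 → USB stick 3  [load 11/25]
3 USB sticks opened.

3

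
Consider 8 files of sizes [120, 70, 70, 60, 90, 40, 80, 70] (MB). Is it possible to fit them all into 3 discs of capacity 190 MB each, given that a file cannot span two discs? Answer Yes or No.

No

Total = 600 MB; ⌈600/190⌉ = 4.
At least 4 discs are required, but only 3 are allowed.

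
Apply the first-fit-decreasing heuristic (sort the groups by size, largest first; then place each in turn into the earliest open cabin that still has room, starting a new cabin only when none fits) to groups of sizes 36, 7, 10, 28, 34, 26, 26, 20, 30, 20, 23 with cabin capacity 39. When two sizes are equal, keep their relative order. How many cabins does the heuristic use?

Sorted descending: 36, 34, 30, 28, 26, 26, 23, 20, 20, 10, 7.
  36 → cabin 1 (new)  [load 36/39]
  34 → cabin 2 (new)  [load 34/39]
  30 → cabin 3 (new)  [load 30/39]
  28 → cabin 4 (new)  [load 28/39]
  26 → cabin 5 (new)  [load 26/39]
  26 → cabin 6 (new)  [load 26/39]
  23 → cabin 7 (new)  [load 23/39]
  20 → cabin 8 (new)  [load 20/39]
  20 → cabin 9 (new)  [load 20/39]
  10 → cabin 4  [load 38/39]
  7 → cabin 3  [load 37/39]
9 cabins opened.

9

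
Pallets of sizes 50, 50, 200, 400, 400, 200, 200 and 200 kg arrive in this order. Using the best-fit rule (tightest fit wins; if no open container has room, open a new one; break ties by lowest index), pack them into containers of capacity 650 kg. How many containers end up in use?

  50 → container 1 (new)  [load 50/650]
  50 → container 1  [load 100/650]
  200 → container 1  [load 300/650]
  400 → container 2 (new)  [load 400/650]
  400 → container 3 (new)  [load 400/650]
  200 → container 2  [load 600/650]
  200 → container 3  [load 600/650]
  200 → container 1  [load 500/650]
3 containers opened.

3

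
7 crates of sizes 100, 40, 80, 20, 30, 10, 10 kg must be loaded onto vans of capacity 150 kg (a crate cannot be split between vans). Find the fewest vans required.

Total = 100 + 80 + 40 + 30 + 20 + 10 + 10 = 290 kg.
Lower bound: ⌈290/150⌉ = 2 vans.
A packing using 2 vans:
  van 1: 100 + 40 + 10 = 150
  van 2: 80 + 30 + 20 + 10 = 140
This matches the lower bound, so 2 is optimal.

2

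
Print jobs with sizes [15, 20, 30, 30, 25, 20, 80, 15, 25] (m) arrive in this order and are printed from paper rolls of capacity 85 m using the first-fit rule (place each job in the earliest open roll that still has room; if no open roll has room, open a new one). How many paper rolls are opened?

4

  15 → roll 1 (new)  [load 15/85]
  20 → roll 1  [load 35/85]
  30 → roll 1  [load 65/85]
  30 → roll 2 (new)  [load 30/85]
  25 → roll 2  [load 55/85]
  20 → roll 1  [load 85/85]
  80 → roll 3 (new)  [load 80/85]
  15 → roll 2  [load 70/85]
  25 → roll 4 (new)  [load 25/85]
4 paper rolls opened.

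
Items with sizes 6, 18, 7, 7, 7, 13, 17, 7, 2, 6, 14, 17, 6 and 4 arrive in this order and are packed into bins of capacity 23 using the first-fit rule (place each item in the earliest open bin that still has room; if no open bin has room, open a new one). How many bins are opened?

  6 → bin 1 (new)  [load 6/23]
  18 → bin 2 (new)  [load 18/23]
  7 → bin 1  [load 13/23]
  7 → bin 1  [load 20/23]
  7 → bin 3 (new)  [load 7/23]
  13 → bin 3  [load 20/23]
  17 → bin 4 (new)  [load 17/23]
  7 → bin 5 (new)  [load 7/23]
  2 → bin 1  [load 22/23]
  6 → bin 4  [load 23/23]
  14 → bin 5  [load 21/23]
  17 → bin 6 (new)  [load 17/23]
  6 → bin 6  [load 23/23]
  4 → bin 2  [load 22/23]
6 bins opened.

6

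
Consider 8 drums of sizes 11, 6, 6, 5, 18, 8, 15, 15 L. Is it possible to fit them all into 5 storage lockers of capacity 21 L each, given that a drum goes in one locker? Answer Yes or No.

Yes

A valid assignment using 5 storage lockers:
  locker 1: 18 = 18
  locker 2: 15 + 6 = 21
  locker 3: 15 + 6 = 21
  locker 4: 11 + 8 = 19
  locker 5: 5 = 5
Every load is within 21 L, so 5 storage lockers suffice.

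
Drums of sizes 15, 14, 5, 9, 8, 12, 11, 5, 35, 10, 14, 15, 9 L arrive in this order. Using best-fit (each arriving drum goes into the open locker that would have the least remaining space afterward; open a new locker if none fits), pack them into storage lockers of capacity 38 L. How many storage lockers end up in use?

  15 → locker 1 (new)  [load 15/38]
  14 → locker 1  [load 29/38]
  5 → locker 1  [load 34/38]
  9 → locker 2 (new)  [load 9/38]
  8 → locker 2  [load 17/38]
  12 → locker 2  [load 29/38]
  11 → locker 3 (new)  [load 11/38]
  5 → locker 2  [load 34/38]
  35 → locker 4 (new)  [load 35/38]
  10 → locker 3  [load 21/38]
  14 → locker 3  [load 35/38]
  15 → locker 5 (new)  [load 15/38]
  9 → locker 5  [load 24/38]
5 storage lockers opened.

5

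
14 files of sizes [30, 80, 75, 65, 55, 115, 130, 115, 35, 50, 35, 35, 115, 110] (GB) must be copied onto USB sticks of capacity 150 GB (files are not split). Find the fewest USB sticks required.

8

Total = 130 + 115 + 115 + 115 + 110 + 80 + 75 + 65 + 55 + 50 + 35 + 35 + 35 + 30 = 1045 GB.
Lower bound: ⌈1045/150⌉ = 7 USB sticks.
A packing using 8 USB sticks:
  USB stick 1: 130 = 130
  USB stick 2: 115 + 35 = 150
  USB stick 3: 115 + 35 = 150
  USB stick 4: 115 + 35 = 150
  USB stick 5: 110 + 30 = 140
  USB stick 6: 80 + 65 = 145
  USB stick 7: 75 + 55 = 130
  USB stick 8: 50 = 50
No arrangement into 7 USB sticks stays within capacity, so 8 is optimal.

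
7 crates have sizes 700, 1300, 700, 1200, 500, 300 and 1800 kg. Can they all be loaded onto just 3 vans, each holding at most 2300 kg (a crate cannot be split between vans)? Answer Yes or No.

Yes

A valid assignment using 3 vans:
  van 1: 1800 + 500 = 2300
  van 2: 1300 + 700 + 300 = 2300
  van 3: 1200 + 700 = 1900
Every load is within 2300 kg, so 3 vans suffice.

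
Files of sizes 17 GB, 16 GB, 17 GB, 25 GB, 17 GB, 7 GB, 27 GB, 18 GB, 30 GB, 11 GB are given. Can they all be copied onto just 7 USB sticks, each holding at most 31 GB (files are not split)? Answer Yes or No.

No

Total = 185 GB; ⌈185/31⌉ = 6.
8 files each exceed half the capacity and cannot share a USB stick, forcing at least 8 USB sticks.
At least 8 USB sticks are required, but only 7 are allowed.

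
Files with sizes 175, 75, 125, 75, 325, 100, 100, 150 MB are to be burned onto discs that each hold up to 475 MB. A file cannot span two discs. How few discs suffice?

Total = 325 + 175 + 150 + 125 + 100 + 100 + 75 + 75 = 1125 MB.
Lower bound: ⌈1125/475⌉ = 3 discs.
A packing using 3 discs:
  disc 1: 325 + 150 = 475
  disc 2: 175 + 125 + 100 + 75 = 475
  disc 3: 100 + 75 = 175
This matches the lower bound, so 3 is optimal.

3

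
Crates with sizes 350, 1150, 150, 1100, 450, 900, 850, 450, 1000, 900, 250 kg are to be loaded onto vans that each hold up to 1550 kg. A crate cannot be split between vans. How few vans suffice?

Total = 1150 + 1100 + 1000 + 900 + 900 + 850 + 450 + 450 + 350 + 250 + 150 = 7550 kg.
Lower bound: ⌈7550/1550⌉ = 5 vans.
Also, 6 crates each exceed 775 kg, and no two of those can share a van, so at least 6 vans are needed.
A packing using 6 vans:
  van 1: 1150 + 350 = 1500
  van 2: 1100 + 450 = 1550
  van 3: 1000 + 450 = 1450
  van 4: 900 + 250 + 150 = 1300
  van 5: 900 = 900
  van 6: 850 = 850
This matches the lower bound, so 6 is optimal.

6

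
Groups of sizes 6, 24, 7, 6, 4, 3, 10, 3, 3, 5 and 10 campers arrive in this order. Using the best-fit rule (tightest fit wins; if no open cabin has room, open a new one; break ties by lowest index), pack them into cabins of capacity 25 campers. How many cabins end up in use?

  6 → cabin 1 (new)  [load 6/25]
  24 → cabin 2 (new)  [load 24/25]
  7 → cabin 1  [load 13/25]
  6 → cabin 1  [load 19/25]
  4 → cabin 1  [load 23/25]
  3 → cabin 3 (new)  [load 3/25]
  10 → cabin 3  [load 13/25]
  3 → cabin 3  [load 16/25]
  3 → cabin 3  [load 19/25]
  5 → cabin 3  [load 24/25]
  10 → cabin 4 (new)  [load 10/25]
4 cabins opened.

4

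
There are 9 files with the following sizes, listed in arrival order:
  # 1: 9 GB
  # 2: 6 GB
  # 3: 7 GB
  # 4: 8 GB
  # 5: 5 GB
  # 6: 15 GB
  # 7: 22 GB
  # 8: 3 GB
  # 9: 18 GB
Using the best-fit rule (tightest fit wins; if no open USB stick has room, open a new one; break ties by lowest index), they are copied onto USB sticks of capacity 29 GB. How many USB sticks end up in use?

  9 → USB stick 1 (new)  [load 9/29]
  6 → USB stick 1  [load 15/29]
  7 → USB stick 1  [load 22/29]
  8 → USB stick 2 (new)  [load 8/29]
  5 → USB stick 1  [load 27/29]
  15 → USB stick 2  [load 23/29]
  22 → USB stick 3 (new)  [load 22/29]
  3 → USB stick 2  [load 26/29]
  18 → USB stick 4 (new)  [load 18/29]
4 USB sticks opened.

4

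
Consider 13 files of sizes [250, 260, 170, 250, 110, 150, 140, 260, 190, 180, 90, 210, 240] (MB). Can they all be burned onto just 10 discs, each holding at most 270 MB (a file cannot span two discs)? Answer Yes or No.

No

Total = 2500 MB; ⌈2500/270⌉ = 10.
11 files each exceed half the capacity and cannot share a disc, forcing at least 11 discs.
At least 11 discs are required, but only 10 are allowed.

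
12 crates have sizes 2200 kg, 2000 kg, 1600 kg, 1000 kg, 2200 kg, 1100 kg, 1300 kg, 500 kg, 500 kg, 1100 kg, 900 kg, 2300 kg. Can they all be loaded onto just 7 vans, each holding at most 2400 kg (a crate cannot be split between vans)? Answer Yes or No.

Total = 16700 kg; ⌈16700/2400⌉ = 7.
The bound of 7 does not rule out 7, but exhaustive search shows no assignment into 7 vans of capacity 2400 kg exists — the minimum is 8.

No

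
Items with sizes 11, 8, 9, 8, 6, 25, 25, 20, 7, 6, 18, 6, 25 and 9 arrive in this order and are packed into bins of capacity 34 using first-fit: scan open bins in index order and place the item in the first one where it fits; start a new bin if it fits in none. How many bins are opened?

  11 → bin 1 (new)  [load 11/34]
  8 → bin 1  [load 19/34]
  9 → bin 1  [load 28/34]
  8 → bin 2 (new)  [load 8/34]
  6 → bin 1  [load 34/34]
  25 → bin 2  [load 33/34]
  25 → bin 3 (new)  [load 25/34]
  20 → bin 4 (new)  [load 20/34]
  7 → bin 3  [load 32/34]
  6 → bin 4  [load 26/34]
  18 → bin 5 (new)  [load 18/34]
  6 → bin 4  [load 32/34]
  25 → bin 6 (new)  [load 25/34]
  9 → bin 5  [load 27/34]
6 bins opened.

6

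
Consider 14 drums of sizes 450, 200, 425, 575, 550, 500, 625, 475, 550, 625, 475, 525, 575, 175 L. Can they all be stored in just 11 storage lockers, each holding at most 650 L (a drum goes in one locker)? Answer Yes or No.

Total = 6725 L; ⌈6725/650⌉ = 11.
12 drums each exceed half the capacity and cannot share a locker, forcing at least 12 storage lockers.
At least 12 storage lockers are required, but only 11 are allowed.

No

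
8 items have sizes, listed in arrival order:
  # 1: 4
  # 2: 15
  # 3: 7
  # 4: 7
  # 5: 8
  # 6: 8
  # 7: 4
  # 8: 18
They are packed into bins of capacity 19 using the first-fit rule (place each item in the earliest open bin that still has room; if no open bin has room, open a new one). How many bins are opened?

4

  4 → bin 1 (new)  [load 4/19]
  15 → bin 1  [load 19/19]
  7 → bin 2 (new)  [load 7/19]
  7 → bin 2  [load 14/19]
  8 → bin 3 (new)  [load 8/19]
  8 → bin 3  [load 16/19]
  4 → bin 2  [load 18/19]
  18 → bin 4 (new)  [load 18/19]
4 bins opened.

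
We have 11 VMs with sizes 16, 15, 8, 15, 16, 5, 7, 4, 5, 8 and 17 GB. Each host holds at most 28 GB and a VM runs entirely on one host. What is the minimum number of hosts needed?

Total = 17 + 16 + 16 + 15 + 15 + 8 + 8 + 7 + 5 + 5 + 4 = 116 GB.
Lower bound: ⌈116/28⌉ = 5 hosts.
A packing using 5 hosts:
  host 1: 17 + 8 = 25
  host 2: 16 + 8 + 4 = 28
  host 3: 16 + 7 + 5 = 28
  host 4: 15 + 5 = 20
  host 5: 15 = 15
This matches the lower bound, so 5 is optimal.

5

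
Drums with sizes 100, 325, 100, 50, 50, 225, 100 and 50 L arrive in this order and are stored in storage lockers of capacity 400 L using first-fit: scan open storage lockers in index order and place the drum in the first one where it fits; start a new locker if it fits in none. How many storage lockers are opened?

  100 → locker 1 (new)  [load 100/400]
  325 → locker 2 (new)  [load 325/400]
  100 → locker 1  [load 200/400]
  50 → locker 1  [load 250/400]
  50 → locker 1  [load 300/400]
  225 → locker 3 (new)  [load 225/400]
  100 → locker 1  [load 400/400]
  50 → locker 2  [load 375/400]
3 storage lockers opened.

3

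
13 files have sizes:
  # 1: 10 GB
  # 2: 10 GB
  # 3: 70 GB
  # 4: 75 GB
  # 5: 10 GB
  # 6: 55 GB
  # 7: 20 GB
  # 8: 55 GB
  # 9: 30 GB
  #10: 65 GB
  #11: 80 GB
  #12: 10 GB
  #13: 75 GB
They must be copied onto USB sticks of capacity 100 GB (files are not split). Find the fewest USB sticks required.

7

Total = 80 + 75 + 75 + 70 + 65 + 55 + 55 + 30 + 20 + 10 + 10 + 10 + 10 = 565 GB.
Lower bound: ⌈565/100⌉ = 6 USB sticks.
Also, 7 files each exceed 50 GB, and no two of those can share a USB stick, so at least 7 USB sticks are needed.
A packing using 7 USB sticks:
  USB stick 1: 80 + 20 = 100
  USB stick 2: 75 + 10 + 10 = 95
  USB stick 3: 75 + 10 + 10 = 95
  USB stick 4: 70 + 30 = 100
  USB stick 5: 65 = 65
  USB stick 6: 55 = 55
  USB stick 7: 55 = 55
This matches the lower bound, so 7 is optimal.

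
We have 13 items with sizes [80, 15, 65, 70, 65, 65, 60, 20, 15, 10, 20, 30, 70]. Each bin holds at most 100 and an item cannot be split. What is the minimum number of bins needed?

Total = 80 + 70 + 70 + 65 + 65 + 65 + 60 + 30 + 20 + 20 + 15 + 15 + 10 = 585.
Lower bound: ⌈585/100⌉ = 6 bins.
Also, 7 items each exceed 50, and no two of those can share a bin, so at least 7 bins are needed.
A packing using 7 bins:
  bin 1: 80 + 20 = 100
  bin 2: 70 + 30 = 100
  bin 3: 70 + 20 + 10 = 100
  bin 4: 65 + 15 + 15 = 95
  bin 5: 65 = 65
  bin 6: 65 = 65
  bin 7: 60 = 60
This matches the lower bound, so 7 is optimal.

7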